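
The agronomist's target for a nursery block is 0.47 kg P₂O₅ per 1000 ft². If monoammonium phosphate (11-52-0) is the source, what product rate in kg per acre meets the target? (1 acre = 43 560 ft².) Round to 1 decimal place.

39.4 kg of product per acre

Product per 1000 ft² = 0.47 / 52% = 0.903846 kg.
Convert to per acre: 0.903846 × 43.56 = 39.3715 kg.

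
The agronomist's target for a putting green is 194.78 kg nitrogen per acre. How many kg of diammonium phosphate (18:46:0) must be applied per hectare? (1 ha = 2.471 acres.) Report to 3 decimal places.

2673.897 kg of product per hectare

Product per acre = 194.78 / 18% = 1082.11 kg.
Convert to per hectare: 1082.11 × 2.471 = 2673.8966 kg.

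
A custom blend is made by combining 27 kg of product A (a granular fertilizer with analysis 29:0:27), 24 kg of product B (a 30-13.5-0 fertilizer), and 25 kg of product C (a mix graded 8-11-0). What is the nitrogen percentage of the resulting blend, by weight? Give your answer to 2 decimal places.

Total mass = 27 + 24 + 25 = 76 kg.
N mass = 29%×27 + 30%×24 + 8%×25 = 17.03 kg.
% N = 17.03 / 76 = 22.4079%.

22.41% N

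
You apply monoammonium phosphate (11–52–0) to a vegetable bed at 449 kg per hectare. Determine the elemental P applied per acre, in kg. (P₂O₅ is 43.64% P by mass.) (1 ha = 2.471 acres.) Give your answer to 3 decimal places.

P₂O₅ per hectare = 449 × 52% = 233.48 kg.
Elemental P = 233.48 × 0.4364 = 101.891 kg per hectare.
Convert to per acre: 101.891 × 0.404694 = 41.2346 kg.

41.235 kg P per acre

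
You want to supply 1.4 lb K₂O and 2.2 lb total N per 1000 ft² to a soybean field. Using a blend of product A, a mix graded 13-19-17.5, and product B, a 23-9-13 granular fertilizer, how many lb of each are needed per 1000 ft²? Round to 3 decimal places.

1.542 lb product A, 8.694 lb product B

Per-1000 ft² balance (a = product A, b = product B):
K₂O: 0.175·a + 0.13·b = 1.4
N: 0.13·a + 0.23·b = 2.2
From row1: a = (1.4 − 0.13·b) / 0.175.
Into row2: 0.13·(1.4 − 0.13·b)/0.175 + 0.23·b = 2.2 → b = 8.69379, a = 1.54176.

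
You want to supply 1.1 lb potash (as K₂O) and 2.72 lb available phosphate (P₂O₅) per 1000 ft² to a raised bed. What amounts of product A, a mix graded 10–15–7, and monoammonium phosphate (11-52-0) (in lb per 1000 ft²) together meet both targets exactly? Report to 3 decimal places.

15.714 lb product A, 0.698 lb monoammonium phosphate

Per-1000 ft² balance (a = product A, b = monoammonium phosphate):
K₂O: 0.07·a + 0·b = 1.1
P₂O₅: 0.15·a + 0.52·b = 2.72
Solving simultaneously: a = 15.7143, b = 0.697802.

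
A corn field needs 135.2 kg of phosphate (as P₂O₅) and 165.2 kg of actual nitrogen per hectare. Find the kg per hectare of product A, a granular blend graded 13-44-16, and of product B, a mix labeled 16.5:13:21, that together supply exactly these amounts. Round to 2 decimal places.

14.94 kg product A, 989.44 kg product B

With a, b = kg per hectare of product A and product B:
P₂O₅: 0.44·a + 0.13·b = 135.2
N: 0.13·a + 0.165·b = 165.2
From row1: a = (135.2 − 0.13·b) / 0.44.
Into row2: 0.13·(135.2 − 0.13·b)/0.44 + 0.165·b = 165.2 → b = 989.443, a = 14.9372.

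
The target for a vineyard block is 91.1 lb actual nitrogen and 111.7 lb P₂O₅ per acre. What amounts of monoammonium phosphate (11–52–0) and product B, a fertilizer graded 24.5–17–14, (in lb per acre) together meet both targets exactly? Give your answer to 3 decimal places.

Per-acre balance (a = monoammonium phosphate, b = product B):
N: 0.11·a + 0.245·b = 91.1
P₂O₅: 0.52·a + 0.17·b = 111.7
From row1: a = (91.1 − 0.245·b) / 0.11.
Into row2: 0.52·(91.1 − 0.245·b)/0.11 + 0.17·b = 111.7 → b = 322.7691, a = 109.28703.

109.287 lb monoammonium phosphate, 322.769 lb product B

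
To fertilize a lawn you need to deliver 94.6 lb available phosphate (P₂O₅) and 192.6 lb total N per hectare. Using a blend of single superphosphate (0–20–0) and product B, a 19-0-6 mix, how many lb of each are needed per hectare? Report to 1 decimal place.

473.0 lb single superphosphate, 1013.7 lb product B

Let a = lb of single superphosphate, b = lb of product B (per hectare).
P₂O₅: 0.2·a + 0·b = 94.6
N: 0·a + 0.19·b = 192.6
Solving simultaneously: a = 473, b = 1013.68.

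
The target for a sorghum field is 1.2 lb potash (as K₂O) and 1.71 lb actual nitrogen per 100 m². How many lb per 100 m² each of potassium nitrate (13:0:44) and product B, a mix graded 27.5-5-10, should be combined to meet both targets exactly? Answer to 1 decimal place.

1.5 lb potassium nitrate, 5.5 lb product B

With a, b = lb per 100 m² of potassium nitrate and product B:
K₂O: 0.44·a + 0.1·b = 1.2
N: 0.13·a + 0.275·b = 1.71
From row1: a = (1.2 − 0.1·b) / 0.44.
Into row2: 0.13·(1.2 − 0.1·b)/0.44 + 0.275·b = 1.71 → b = 5.52222, a = 1.47222.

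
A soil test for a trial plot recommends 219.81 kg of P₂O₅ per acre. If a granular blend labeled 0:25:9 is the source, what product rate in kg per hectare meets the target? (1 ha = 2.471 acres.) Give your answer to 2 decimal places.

Product per acre = 219.81 / 25% = 879.24 kg.
Convert to per hectare: 879.24 × 2.471 = 2172.602 kg.

2172.60 kg of product per hectare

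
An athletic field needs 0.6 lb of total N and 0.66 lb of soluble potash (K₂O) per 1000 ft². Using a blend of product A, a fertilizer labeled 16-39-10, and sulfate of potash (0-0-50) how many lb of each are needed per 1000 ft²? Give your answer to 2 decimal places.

3.75 lb product A, 0.57 lb sulfate of potash

With a, b = lb per 1000 ft² of product A and sulfate of potash:
N: 0.16·a + 0·b = 0.6
K₂O: 0.1·a + 0.5·b = 0.66
Eliminate b: (row1) − 0/0.5·(row2) → 0.16·a = 0.6, so a = 3.75.
Then b = (0.66 − 0.1·3.75) / 0.5 = 0.57.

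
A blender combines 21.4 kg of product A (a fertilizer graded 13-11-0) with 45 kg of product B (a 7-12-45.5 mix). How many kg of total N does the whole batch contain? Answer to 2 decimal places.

N mass = 13%×21.4 + 7%×45 = 5.932 kg.

5.93 kg N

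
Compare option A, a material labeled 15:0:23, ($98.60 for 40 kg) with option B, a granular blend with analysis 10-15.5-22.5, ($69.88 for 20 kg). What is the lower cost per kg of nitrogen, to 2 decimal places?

option A: N per bag = 40 × 15% = 6 kg; cost = 98.60 / 6 = $16.4333/kg N.
option B: N per bag = 20 × 10% = 2 kg; cost = 69.88 / 2 = $34.9400/kg N.
option A is cheaper.

$16.43 per kg N (option A)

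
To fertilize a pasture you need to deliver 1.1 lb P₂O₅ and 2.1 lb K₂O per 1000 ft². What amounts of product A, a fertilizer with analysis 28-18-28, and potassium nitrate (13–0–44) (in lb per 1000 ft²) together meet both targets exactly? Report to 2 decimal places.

6.11 lb product A, 0.88 lb potassium nitrate

Let a = lb of product A, b = lb of potassium nitrate (per 1000 ft²).
P₂O₅: 0.18·a + 0·b = 1.1
K₂O: 0.28·a + 0.44·b = 2.1
From row1: a = (1.1 − 0·b) / 0.18.
Into row2: 0.28·(1.1 − 0·b)/0.18 + 0.44·b = 2.1 → b = 0.883838, a = 6.11111.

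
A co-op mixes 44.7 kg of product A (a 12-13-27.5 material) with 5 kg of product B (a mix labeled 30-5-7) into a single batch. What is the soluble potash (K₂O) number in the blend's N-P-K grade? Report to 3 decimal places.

25.438% K₂O

Total mass = 44.7 + 5 = 49.7 kg.
K₂O mass = 27.5%×44.7 + 7%×5 = 12.6425 kg.
% K₂O = 12.6425 / 49.7 = 25.4376%.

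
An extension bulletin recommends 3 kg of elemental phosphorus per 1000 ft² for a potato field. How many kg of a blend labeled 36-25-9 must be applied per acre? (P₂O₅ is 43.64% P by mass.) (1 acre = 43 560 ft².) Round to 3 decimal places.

1197.800 kg of product per acre

As P₂O₅: 3 / 0.4364 = 6.87443 kg per 1000 ft².
Product per 1000 ft² = 6.87443 / 25% = 27.4977 kg.
Convert to per acre: 27.4977 × 43.56 = 1197.8002 kg.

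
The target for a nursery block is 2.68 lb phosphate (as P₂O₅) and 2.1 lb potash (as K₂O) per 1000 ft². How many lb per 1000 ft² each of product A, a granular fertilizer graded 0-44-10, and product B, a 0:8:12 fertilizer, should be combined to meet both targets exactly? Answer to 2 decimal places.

3.43 lb product A, 14.64 lb product B

Let a = lb of product A, b = lb of product B (per 1000 ft²).
P₂O₅: 0.44·a + 0.08·b = 2.68
K₂O: 0.1·a + 0.12·b = 2.1
Solving simultaneously: a = 3.42857, b = 14.6429.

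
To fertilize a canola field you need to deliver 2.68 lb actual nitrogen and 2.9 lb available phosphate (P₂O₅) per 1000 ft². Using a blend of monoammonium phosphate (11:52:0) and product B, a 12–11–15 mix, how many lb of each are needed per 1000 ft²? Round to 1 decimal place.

1.1 lb monoammonium phosphate, 21.4 lb product B

Per-1000 ft² balance (a = monoammonium phosphate, b = product B):
N: 0.11·a + 0.12·b = 2.68
P₂O₅: 0.52·a + 0.11·b = 2.9
Eliminate a: (row1) − 0.11/0.52·(row2) → 0.0967308·b = 2.06654, so b = 21.3638.
Back-substitute: a = (2.68 − 0.12·21.3638) / 0.11 = 1.05765.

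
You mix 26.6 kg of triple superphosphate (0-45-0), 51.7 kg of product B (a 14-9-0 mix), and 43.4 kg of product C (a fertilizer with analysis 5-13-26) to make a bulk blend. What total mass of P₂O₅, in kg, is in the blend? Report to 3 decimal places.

22.265 kg P₂O₅

P₂O₅ mass = 45%×26.6 + 9%×51.7 + 13%×43.4 = 22.265 kg.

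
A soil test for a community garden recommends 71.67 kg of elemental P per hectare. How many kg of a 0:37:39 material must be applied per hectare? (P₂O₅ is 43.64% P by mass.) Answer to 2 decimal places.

As P₂O₅: 71.67 / 0.4364 = 164.23 kg per hectare.
Product per hectare = 164.23 / 37% = 443.865 kg.

443.87 kg of product per hectare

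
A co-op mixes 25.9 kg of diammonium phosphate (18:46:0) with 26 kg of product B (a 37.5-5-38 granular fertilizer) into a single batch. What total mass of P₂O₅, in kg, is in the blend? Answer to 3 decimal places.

13.214 kg P₂O₅

P₂O₅ mass = 46%×25.9 + 5%×26 = 13.214 kg.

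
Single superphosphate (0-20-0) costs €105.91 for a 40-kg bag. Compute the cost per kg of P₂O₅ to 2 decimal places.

P₂O₅ in bag = 40 × 20% = 8 kg.
Cost per kg P₂O₅ = €105.91 / 8 = €13.2387.

€13.24 per kg P₂O₅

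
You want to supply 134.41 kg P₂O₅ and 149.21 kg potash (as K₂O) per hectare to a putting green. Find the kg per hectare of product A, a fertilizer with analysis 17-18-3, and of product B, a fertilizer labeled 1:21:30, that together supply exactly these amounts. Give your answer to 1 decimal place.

Let a = kg of product A, b = kg of product B (per hectare).
P₂O₅: 0.18·a + 0.21·b = 134.41
K₂O: 0.03·a + 0.3·b = 149.21
From row1: a = (134.41 − 0.21·b) / 0.18.
Into row2: 0.03·(134.41 − 0.21·b)/0.18 + 0.3·b = 149.21 → b = 478.522, a = 188.447.

188.4 kg product A, 478.5 kg product B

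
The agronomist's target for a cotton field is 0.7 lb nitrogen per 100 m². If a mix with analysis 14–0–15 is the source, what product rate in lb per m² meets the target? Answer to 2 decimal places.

Product per 100 m² = 0.7 / 14% = 5 lb.
Convert to per m²: 5 × 0.01 = 0.05 lb.

0.05 lb of product per sq m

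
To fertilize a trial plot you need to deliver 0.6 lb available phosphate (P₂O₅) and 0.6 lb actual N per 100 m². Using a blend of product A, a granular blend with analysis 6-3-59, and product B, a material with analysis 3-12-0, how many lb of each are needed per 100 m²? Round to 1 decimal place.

Let a = lb of product A, b = lb of product B (per 100 m²).
P₂O₅: 0.03·a + 0.12·b = 0.6
N: 0.06·a + 0.03·b = 0.6
Eliminate a: (row1) − 0.03/0.06·(row2) → 0.105·b = 0.3, so b = 2.85714.
Back-substitute: a = (0.6 − 0.12·2.85714) / 0.03 = 8.57143.

8.6 lb product A, 2.9 lb product B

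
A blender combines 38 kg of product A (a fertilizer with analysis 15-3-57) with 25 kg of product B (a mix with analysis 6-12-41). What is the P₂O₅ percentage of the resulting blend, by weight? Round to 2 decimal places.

6.57% P₂O₅

Total mass = 38 + 25 = 63 kg.
P₂O₅ mass = 3%×38 + 12%×25 = 4.14 kg.
% P₂O₅ = 4.14 / 63 = 6.57143%.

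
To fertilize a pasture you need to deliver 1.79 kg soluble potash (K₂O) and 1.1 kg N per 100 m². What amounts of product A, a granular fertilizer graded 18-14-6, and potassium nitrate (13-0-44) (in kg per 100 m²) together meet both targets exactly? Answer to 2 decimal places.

3.52 kg product A, 3.59 kg potassium nitrate

With a, b = kg per 100 m² of product A and potassium nitrate:
K₂O: 0.06·a + 0.44·b = 1.79
N: 0.18·a + 0.13·b = 1.1
Solving simultaneously: a = 3.51961, b = 3.58824.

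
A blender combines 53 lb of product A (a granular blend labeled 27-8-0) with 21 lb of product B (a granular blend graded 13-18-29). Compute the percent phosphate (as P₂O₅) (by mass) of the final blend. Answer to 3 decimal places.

Total mass = 53 + 21 = 74 lb.
P₂O₅ mass = 8%×53 + 18%×21 = 8.02 lb.
% P₂O₅ = 8.02 / 74 = 10.8378%.

10.838% P₂O₅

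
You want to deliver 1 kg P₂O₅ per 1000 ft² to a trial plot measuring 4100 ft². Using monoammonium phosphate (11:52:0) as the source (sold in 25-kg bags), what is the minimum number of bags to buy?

1 bags

Product per 1000 ft² = 1 / 52% = 1.92308 kg.
Total product = 1.92308 × 4100 / 1000 = 7.88462 kg.
Bags = ⌈7.88462 / 25⌉ = 1.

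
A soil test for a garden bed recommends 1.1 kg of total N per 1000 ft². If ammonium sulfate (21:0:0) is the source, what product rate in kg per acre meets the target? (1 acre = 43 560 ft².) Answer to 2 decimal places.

Product per 1000 ft² = 1.1 / 21% = 5.2381 kg.
Convert to per acre: 5.2381 × 43.56 = 228.171 kg.

228.17 kg of product per acre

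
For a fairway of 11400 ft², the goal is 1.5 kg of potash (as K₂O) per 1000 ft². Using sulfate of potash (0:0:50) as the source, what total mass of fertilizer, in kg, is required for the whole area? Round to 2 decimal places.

34.20 kg

Product per 1000 ft² = 1.5 / 50% = 3 kg.
Total product = 3 × 11400 / 1000 = 34.2 kg.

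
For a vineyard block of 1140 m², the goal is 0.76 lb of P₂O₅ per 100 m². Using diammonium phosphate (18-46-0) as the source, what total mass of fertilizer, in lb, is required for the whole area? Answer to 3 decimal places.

18.835 lb

Product per 100 m² = 0.76 / 46% = 1.65217 lb.
Total product = 1.65217 × 1140 / 100 = 18.8348 lb.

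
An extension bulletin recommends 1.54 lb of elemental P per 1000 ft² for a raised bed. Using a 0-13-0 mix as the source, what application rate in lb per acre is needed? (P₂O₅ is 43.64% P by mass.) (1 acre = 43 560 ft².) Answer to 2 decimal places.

As P₂O₅: 1.54 / 0.4364 = 3.52887 lb per 1000 ft².
Product per 1000 ft² = 3.52887 / 13% = 27.1452 lb.
Convert to per acre: 27.1452 × 43.56 = 1182.444 lb.

1182.44 lb of product per acre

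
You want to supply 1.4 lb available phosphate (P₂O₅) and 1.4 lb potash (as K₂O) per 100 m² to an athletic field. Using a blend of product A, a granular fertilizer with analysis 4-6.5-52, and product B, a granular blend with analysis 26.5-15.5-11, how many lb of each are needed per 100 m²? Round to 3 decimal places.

Per-100 m² balance (a = product A, b = product B):
P₂O₅: 0.065·a + 0.155·b = 1.4
K₂O: 0.52·a + 0.11·b = 1.4
From row1: a = (1.4 − 0.155·b) / 0.065.
Into row2: 0.52·(1.4 − 0.155·b)/0.065 + 0.11·b = 1.4 → b = 8.67257, a = 0.857726.

0.858 lb product A, 8.673 lb product B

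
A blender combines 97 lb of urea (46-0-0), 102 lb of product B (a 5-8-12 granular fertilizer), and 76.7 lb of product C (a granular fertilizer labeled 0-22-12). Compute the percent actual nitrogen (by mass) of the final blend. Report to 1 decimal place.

Total mass = 97 + 102 + 76.7 = 275.7 lb.
N mass = 46%×97 + 5%×102 + 0%×76.7 = 49.72 lb.
% N = 49.72 / 275.7 = 18.0341%.

18.0% N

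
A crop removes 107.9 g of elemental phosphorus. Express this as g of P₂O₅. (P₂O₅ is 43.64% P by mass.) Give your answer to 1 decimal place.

P₂O₅ = 107.9 / 0.4364 = 247.25 g.

247.3 g P₂O₅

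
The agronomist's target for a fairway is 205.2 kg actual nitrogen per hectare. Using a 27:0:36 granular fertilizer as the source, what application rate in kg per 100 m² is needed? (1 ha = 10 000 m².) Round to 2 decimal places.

7.60 kg of product per hundred sq m

Product per hectare = 205.2 / 27% = 760 kg.
Convert to per 100 m²: 760 × 0.01 = 7.6 kg.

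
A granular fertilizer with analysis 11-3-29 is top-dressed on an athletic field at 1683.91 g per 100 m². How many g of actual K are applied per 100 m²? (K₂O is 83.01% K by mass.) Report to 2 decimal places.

K₂O per 100 m² = 1683.91 × 29% = 488.334 g.
Elemental K = 488.334 × 0.8301 = 405.366 g per 100 m².

405.37 g K per hundred sq m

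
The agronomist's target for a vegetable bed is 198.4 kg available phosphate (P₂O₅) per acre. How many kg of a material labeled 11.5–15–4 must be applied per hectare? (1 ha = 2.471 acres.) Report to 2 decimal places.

Product per acre = 198.4 / 15% = 1322.67 kg.
Convert to per hectare: 1322.67 × 2.471 = 3268.309 kg.

3268.31 kg of product per hectare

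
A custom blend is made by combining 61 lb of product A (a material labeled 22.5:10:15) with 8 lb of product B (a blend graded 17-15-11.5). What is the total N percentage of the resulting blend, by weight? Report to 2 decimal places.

Total mass = 61 + 8 = 69 lb.
N mass = 22.5%×61 + 17%×8 = 15.085 lb.
% N = 15.085 / 69 = 21.8623%.

21.86% N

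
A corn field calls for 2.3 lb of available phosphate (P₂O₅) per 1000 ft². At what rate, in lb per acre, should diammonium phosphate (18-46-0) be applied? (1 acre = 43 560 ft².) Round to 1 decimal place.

217.8 lb of product per acre

Product per 1000 ft² = 2.3 / 46% = 5 lb.
Convert to per acre: 5 × 43.56 = 217.8 lb.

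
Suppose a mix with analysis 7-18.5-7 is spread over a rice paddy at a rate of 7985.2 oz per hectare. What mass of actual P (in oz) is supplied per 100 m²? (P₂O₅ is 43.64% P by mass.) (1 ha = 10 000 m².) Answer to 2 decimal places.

6.45 oz P per hundred sq m

P₂O₅ per hectare = 7985.2 × 18.5% = 1477.26 oz.
Elemental P = 1477.26 × 0.4364 = 644.677 oz per hectare.
Convert to per 100 m²: 644.677 × 0.01 = 6.44677 oz.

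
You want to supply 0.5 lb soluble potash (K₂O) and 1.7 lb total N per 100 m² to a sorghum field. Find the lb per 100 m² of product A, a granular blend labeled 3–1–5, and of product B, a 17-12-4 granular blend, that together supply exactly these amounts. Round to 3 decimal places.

2.329 lb product A, 9.589 lb product B

Per-100 m² balance (a = product A, b = product B):
K₂O: 0.05·a + 0.04·b = 0.5
N: 0.03·a + 0.17·b = 1.7
Eliminate a: (row1) − 0.05/0.03·(row2) → -0.243333·b = -2.33333, so b = 9.58904.
Back-substitute: a = (0.5 − 0.04·9.58904) / 0.05 = 2.32877.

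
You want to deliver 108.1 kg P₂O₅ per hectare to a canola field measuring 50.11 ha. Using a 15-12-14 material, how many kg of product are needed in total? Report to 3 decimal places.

45140.758 kg

Product per hectare = 108.1 / 12% = 900.833 kg.
Total product = 900.833 × 50.11 = 45140.7583 kg.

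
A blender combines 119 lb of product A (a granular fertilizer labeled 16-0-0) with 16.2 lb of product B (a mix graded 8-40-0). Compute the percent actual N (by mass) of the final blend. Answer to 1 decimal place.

Total mass = 119 + 16.2 = 135.2 lb.
N mass = 16%×119 + 8%×16.2 = 20.336 lb.
% N = 20.336 / 135.2 = 15.0414%.

15.0% N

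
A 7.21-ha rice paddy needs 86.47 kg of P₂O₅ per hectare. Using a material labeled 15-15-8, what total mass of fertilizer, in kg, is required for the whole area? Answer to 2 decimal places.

Product per hectare = 86.47 / 15% = 576.467 kg.
Total product = 576.467 × 7.21 = 4156.3247 kg.

4156.32 kg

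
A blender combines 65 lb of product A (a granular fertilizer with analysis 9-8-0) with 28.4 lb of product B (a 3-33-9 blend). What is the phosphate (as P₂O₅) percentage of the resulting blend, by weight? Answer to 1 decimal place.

15.6% P₂O₅

Total mass = 65 + 28.4 = 93.4 lb.
P₂O₅ mass = 8%×65 + 33%×28.4 = 14.572 lb.
% P₂O₅ = 14.572 / 93.4 = 15.6017%.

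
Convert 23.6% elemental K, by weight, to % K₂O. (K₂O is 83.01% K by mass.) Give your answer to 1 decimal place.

28.4% K₂O

%K₂O = 23.6 / 0.8301 = 28.4303%.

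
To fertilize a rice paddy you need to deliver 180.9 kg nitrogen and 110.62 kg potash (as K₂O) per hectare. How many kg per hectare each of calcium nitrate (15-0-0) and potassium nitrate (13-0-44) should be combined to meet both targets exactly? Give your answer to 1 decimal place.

988.1 kg calcium nitrate, 251.4 kg potassium nitrate

Per-hectare balance (a = calcium nitrate, b = potassium nitrate):
N: 0.15·a + 0.13·b = 180.9
K₂O: 0·a + 0.44·b = 110.62
Solving simultaneously: a = 988.112, b = 251.409.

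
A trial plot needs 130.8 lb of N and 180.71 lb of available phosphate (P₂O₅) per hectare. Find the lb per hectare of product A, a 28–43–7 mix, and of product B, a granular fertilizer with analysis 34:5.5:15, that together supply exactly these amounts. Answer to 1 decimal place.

414.7 lb product A, 43.2 lb product B

With a, b = lb per hectare of product A and product B:
N: 0.28·a + 0.34·b = 130.8
P₂O₅: 0.43·a + 0.055·b = 180.71
Eliminate b: (row1) − 0.34/0.055·(row2) → -2.37818·a = -986.316, so a = 414.735.
Then b = (180.71 − 0.43·414.735) / 0.055 = 43.159.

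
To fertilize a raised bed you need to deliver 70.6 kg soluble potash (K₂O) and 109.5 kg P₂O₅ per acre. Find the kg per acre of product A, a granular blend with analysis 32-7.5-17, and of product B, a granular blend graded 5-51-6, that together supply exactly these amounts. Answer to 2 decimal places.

Per-acre balance (a = product A, b = product B):
K₂O: 0.17·a + 0.06·b = 70.6
P₂O₅: 0.075·a + 0.51·b = 109.5
Solving simultaneously: a = 358.102, b = 162.044.

358.10 kg product A, 162.04 kg product B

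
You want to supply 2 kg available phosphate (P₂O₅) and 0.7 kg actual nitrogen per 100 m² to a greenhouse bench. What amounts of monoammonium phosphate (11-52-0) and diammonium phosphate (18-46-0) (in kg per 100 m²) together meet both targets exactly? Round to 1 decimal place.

0.9 kg monoammonium phosphate, 3.3 kg diammonium phosphate

With a, b = kg per 100 m² of monoammonium phosphate and diammonium phosphate:
P₂O₅: 0.52·a + 0.46·b = 2
N: 0.11·a + 0.18·b = 0.7
Eliminate b: (row1) − 0.46/0.18·(row2) → 0.238889·a = 0.211111, so a = 0.883721.
Then b = (0.7 − 0.11·0.883721) / 0.18 = 3.34884.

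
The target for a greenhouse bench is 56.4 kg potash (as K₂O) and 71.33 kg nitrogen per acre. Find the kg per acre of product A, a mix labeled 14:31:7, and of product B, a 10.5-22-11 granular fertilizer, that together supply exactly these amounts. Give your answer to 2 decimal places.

With a, b = kg per acre of product A and product B:
K₂O: 0.07·a + 0.11·b = 56.4
N: 0.14·a + 0.105·b = 71.33
Eliminate b: (row1) − 0.11/0.105·(row2) → -0.0766667·a = -18.3267, so a = 239.043.
Then b = (71.33 − 0.14·239.043) / 0.105 = 360.609.

239.04 kg product A, 360.61 kg product B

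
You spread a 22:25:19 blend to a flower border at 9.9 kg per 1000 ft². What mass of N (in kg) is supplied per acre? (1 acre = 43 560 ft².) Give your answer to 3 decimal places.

94.874 kg N per acre

nitrogen per 1000 ft² = 9.9 × 22% = 2.178 kg.
Convert to per acre: 2.178 × 43.56 = 94.8737 kg.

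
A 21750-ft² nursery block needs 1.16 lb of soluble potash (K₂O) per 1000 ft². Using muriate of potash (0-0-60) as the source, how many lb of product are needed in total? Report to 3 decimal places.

42.050 lb

Product per 1000 ft² = 1.16 / 60% = 1.93333 lb.
Total product = 1.93333 × 21750 / 1000 = 42.05 lb.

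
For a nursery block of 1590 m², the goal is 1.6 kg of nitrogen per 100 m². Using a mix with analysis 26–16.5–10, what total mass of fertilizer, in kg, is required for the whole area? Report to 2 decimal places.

Product per 100 m² = 1.6 / 26% = 6.15385 kg.
Total product = 6.15385 × 1590 / 100 = 97.8462 kg.

97.85 kg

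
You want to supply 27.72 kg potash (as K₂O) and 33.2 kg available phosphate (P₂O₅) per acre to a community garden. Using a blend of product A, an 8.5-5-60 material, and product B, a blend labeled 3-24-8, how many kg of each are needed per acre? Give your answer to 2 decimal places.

Let a = kg of product A, b = kg of product B (per acre).
K₂O: 0.6·a + 0.08·b = 27.72
P₂O₅: 0.05·a + 0.24·b = 33.2
Eliminate a: (row1) − 0.6/0.05·(row2) → -2.8·b = -370.68, so b = 132.386.
Back-substitute: a = (27.72 − 0.08·132.386) / 0.6 = 28.5486.

28.55 kg product A, 132.39 kg product B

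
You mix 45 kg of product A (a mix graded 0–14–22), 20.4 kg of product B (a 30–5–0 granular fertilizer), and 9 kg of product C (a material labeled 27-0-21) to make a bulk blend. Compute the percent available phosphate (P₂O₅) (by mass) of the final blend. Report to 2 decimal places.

9.84% P₂O₅

Total mass = 45 + 20.4 + 9 = 74.4 kg.
P₂O₅ mass = 14%×45 + 5%×20.4 + 0%×9 = 7.32 kg.
% P₂O₅ = 7.32 / 74.4 = 9.83871%.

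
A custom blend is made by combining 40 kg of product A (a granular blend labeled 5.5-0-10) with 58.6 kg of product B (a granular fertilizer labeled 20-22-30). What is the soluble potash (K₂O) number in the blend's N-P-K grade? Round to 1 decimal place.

Total mass = 40 + 58.6 = 98.6 kg.
K₂O mass = 10%×40 + 30%×58.6 = 21.58 kg.
% K₂O = 21.58 / 98.6 = 21.8864%.

21.9% K₂O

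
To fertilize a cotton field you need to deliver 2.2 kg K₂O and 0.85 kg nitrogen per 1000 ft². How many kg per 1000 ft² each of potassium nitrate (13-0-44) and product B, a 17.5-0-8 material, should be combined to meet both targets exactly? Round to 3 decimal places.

With a, b = kg per 1000 ft² of potassium nitrate and product B:
K₂O: 0.44·a + 0.08·b = 2.2
N: 0.13·a + 0.175·b = 0.85
Eliminate b: (row1) − 0.08/0.175·(row2) → 0.380571·a = 1.81143, so a = 4.75976.
Then b = (0.85 − 0.13·4.75976) / 0.175 = 1.32132.

4.760 kg potassium nitrate, 1.321 kg product B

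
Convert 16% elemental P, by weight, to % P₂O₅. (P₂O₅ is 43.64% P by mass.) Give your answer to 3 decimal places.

%P₂O₅ = 16 / 0.4364 = 36.6636%.

36.664% P₂O₅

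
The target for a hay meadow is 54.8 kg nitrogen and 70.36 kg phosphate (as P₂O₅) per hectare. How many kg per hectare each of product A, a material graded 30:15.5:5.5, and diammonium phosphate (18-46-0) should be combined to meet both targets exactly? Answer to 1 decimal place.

Let a = kg of product A, b = kg of diammonium phosphate (per hectare).
N: 0.3·a + 0.18·b = 54.8
P₂O₅: 0.155·a + 0.46·b = 70.36
Eliminate a: (row1) − 0.3/0.155·(row2) → -0.710323·b = -81.3806, so b = 114.569.
Back-substitute: a = (54.8 − 0.18·114.569) / 0.3 = 113.926.

113.9 kg product A, 114.6 kg diammonium phosphate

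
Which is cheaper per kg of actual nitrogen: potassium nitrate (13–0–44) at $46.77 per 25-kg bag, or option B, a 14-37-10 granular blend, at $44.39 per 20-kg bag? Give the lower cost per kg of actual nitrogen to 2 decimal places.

potassium nitrate: N per bag = 25 × 13% = 3.25 kg; cost = 46.77 / 3.25 = $14.3908/kg N.
option B: N per bag = 20 × 14% = 2.8 kg; cost = 44.39 / 2.8 = $15.8536/kg N.
potassium nitrate is cheaper.

$14.39 per kg N (potassium nitrate)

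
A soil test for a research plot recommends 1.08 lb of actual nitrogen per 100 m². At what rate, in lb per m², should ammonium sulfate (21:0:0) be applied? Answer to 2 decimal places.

Product per 100 m² = 1.08 / 21% = 5.14286 lb.
Convert to per m²: 5.14286 × 0.01 = 0.0514286 lb.

0.05 lb of product per sq m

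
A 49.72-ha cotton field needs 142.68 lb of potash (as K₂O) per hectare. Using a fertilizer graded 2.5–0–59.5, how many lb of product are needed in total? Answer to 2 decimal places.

Product per hectare = 142.68 / 59.5% = 239.798 lb.
Total product = 239.798 × 49.72 = 11922.772 lb.

11922.77 lb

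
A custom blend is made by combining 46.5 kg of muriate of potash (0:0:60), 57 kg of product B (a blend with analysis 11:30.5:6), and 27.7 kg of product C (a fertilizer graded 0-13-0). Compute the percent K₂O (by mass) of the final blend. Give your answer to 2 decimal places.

Total mass = 46.5 + 57 + 27.7 = 131.2 kg.
K₂O mass = 60%×46.5 + 6%×57 + 0%×27.7 = 31.32 kg.
% K₂O = 31.32 / 131.2 = 23.872%.

23.87% K₂O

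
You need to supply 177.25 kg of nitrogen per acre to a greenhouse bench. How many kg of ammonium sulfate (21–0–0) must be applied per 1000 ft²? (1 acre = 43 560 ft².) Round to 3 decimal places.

Product per acre = 177.25 / 21% = 844.048 kg.
Convert to per 1000 ft²: 844.048 × 0.0229568 = 19.3767 kg.

19.377 kg of product per thousand sq ft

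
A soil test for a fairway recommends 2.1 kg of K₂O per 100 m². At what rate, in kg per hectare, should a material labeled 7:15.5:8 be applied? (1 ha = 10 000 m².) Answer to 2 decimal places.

2625.00 kg of product per hectare

Product per 100 m² = 2.1 / 8% = 26.25 kg.
Convert to per hectare: 26.25 × 100 = 2625 kg.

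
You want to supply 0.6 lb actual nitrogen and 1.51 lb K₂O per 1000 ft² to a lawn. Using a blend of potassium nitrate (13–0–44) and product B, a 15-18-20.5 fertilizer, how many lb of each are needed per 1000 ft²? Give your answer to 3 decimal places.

2.630 lb potassium nitrate, 1.720 lb product B

Let a = lb of potassium nitrate, b = lb of product B (per 1000 ft²).
N: 0.13·a + 0.15·b = 0.6
K₂O: 0.44·a + 0.205·b = 1.51
From row1: a = (0.6 − 0.15·b) / 0.13.
Into row2: 0.44·(0.6 − 0.15·b)/0.13 + 0.205·b = 1.51 → b = 1.72046, a = 2.63024.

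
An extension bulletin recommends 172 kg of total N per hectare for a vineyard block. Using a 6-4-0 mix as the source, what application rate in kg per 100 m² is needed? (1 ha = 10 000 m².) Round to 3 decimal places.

Product per hectare = 172 / 6% = 2866.67 kg.
Convert to per 100 m²: 2866.67 × 0.01 = 28.6667 kg.

28.667 kg of product per hundred sq m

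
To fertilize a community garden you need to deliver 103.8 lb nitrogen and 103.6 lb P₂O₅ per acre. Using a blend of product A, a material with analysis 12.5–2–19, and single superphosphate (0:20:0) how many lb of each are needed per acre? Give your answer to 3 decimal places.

Let a = lb of product A, b = lb of single superphosphate (per acre).
N: 0.125·a + 0·b = 103.8
P₂O₅: 0.02·a + 0.2·b = 103.6
From row1: a = (103.8 − 0·b) / 0.125.
Into row2: 0.02·(103.8 − 0·b)/0.125 + 0.2·b = 103.6 → b = 434.96, a = 830.4.

830.400 lb product A, 434.960 lb single superphosphate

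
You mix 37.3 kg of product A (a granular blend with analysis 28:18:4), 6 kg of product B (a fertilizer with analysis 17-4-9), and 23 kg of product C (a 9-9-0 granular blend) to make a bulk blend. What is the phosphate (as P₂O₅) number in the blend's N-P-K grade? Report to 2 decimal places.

Total mass = 37.3 + 6 + 23 = 66.3 kg.
P₂O₅ mass = 18%×37.3 + 4%×6 + 9%×23 = 9.024 kg.
% P₂O₅ = 9.024 / 66.3 = 13.6109%.

13.61% P₂O₅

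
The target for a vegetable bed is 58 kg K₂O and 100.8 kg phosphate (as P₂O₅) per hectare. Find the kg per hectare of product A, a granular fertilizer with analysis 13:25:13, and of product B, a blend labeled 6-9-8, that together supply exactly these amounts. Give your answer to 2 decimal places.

Per-hectare balance (a = product A, b = product B):
K₂O: 0.13·a + 0.08·b = 58
P₂O₅: 0.25·a + 0.09·b = 100.8
Solving simultaneously: a = 342.651, b = 168.193.

342.65 kg product A, 168.19 kg product B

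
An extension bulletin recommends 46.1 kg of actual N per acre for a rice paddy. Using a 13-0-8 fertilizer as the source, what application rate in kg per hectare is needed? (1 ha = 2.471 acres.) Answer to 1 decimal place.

Product per acre = 46.1 / 13% = 354.615 kg.
Convert to per hectare: 354.615 × 2.471 = 876.255 kg.

876.3 kg of product per hectare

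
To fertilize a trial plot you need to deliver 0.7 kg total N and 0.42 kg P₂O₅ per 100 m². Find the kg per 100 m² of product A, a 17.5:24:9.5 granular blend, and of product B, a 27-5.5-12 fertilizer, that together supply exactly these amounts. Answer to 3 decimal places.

1.357 kg product A, 1.713 kg product B

Let a = kg of product A, b = kg of product B (per 100 m²).
N: 0.175·a + 0.27·b = 0.7
P₂O₅: 0.24·a + 0.055·b = 0.42
Eliminate b: (row1) − 0.27/0.055·(row2) → -1.00318·a = -1.36182, so a = 1.357499.
Then b = (0.42 − 0.24·1.357499) / 0.055 = 1.71273.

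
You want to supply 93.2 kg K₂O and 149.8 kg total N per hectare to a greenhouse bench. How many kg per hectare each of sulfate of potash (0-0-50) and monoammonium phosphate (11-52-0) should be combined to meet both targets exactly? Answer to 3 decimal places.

Per-hectare balance (a = sulfate of potash, b = monoammonium phosphate):
K₂O: 0.5·a + 0·b = 93.2
N: 0·a + 0.11·b = 149.8
Solving simultaneously: a = 186.4, b = 1361.8182.

186.400 kg sulfate of potash, 1361.818 kg monoammonium phosphate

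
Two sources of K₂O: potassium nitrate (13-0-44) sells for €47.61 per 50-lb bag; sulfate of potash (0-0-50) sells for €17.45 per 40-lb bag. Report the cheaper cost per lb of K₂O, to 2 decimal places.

potassium nitrate: K₂O per bag = 50 × 44% = 22 lb; cost = 47.61 / 22 = €2.1641/lb K₂O.
sulfate of potash: K₂O per bag = 40 × 50% = 20 lb; cost = 17.45 / 20 = €0.8725/lb K₂O.
sulfate of potash is cheaper.

€0.87 per lb K₂O (sulfate of potash)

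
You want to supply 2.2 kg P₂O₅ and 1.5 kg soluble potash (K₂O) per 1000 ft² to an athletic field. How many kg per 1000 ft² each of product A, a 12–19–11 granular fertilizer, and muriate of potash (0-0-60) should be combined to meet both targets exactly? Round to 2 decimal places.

11.58 kg product A, 0.38 kg muriate of potash

Let a = kg of product A, b = kg of muriate of potash (per 1000 ft²).
P₂O₅: 0.19·a + 0·b = 2.2
K₂O: 0.11·a + 0.6·b = 1.5
Eliminate a: (row1) − 0.19/0.11·(row2) → -1.03636·b = -0.390909, so b = 0.377193.
Back-substitute: a = (2.2 − 0·0.377193) / 0.19 = 11.5789.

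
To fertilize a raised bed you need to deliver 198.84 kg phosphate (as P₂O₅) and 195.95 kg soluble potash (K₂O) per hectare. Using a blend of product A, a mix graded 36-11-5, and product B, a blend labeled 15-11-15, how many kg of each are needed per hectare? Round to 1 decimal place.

With a, b = kg per hectare of product A and product B:
P₂O₅: 0.11·a + 0.11·b = 198.84
K₂O: 0.05·a + 0.15·b = 195.95
From row1: a = (198.84 − 0.11·b) / 0.11.
Into row2: 0.05·(198.84 − 0.11·b)/0.11 + 0.15·b = 195.95 → b = 1055.68, a = 751.955.

752.0 kg product A, 1055.7 kg product B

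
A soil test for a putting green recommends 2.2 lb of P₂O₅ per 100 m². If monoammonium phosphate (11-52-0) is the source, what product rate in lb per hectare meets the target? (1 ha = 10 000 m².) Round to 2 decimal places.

423.08 lb of product per hectare

Product per 100 m² = 2.2 / 52% = 4.23077 lb.
Convert to per hectare: 4.23077 × 100 = 423.077 lb.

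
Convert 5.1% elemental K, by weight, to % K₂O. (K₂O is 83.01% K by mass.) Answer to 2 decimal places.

%K₂O = 5.1 / 0.8301 = 6.14384%.

6.14% K₂O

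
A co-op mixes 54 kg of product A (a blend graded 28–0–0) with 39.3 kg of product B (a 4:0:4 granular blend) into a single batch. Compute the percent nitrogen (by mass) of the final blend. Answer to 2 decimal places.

Total mass = 54 + 39.3 = 93.3 kg.
N mass = 28%×54 + 4%×39.3 = 16.692 kg.
% N = 16.692 / 93.3 = 17.8907%.

17.89% N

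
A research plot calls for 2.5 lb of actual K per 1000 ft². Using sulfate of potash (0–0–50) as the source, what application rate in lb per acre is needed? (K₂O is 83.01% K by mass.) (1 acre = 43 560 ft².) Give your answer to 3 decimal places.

262.378 lb of product per acre

As K₂O: 2.5 / 0.8301 = 3.01169 lb per 1000 ft².
Product per 1000 ft² = 3.01169 / 50% = 6.02337 lb.
Convert to per acre: 6.02337 × 43.56 = 262.37803 lb.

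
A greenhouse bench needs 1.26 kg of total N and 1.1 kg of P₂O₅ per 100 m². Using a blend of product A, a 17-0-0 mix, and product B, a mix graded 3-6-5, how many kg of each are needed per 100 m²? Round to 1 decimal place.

4.2 kg product A, 18.3 kg product B

With a, b = kg per 100 m² of product A and product B:
N: 0.17·a + 0.03·b = 1.26
P₂O₅: 0·a + 0.06·b = 1.1
Solving simultaneously: a = 4.17647, b = 18.3333.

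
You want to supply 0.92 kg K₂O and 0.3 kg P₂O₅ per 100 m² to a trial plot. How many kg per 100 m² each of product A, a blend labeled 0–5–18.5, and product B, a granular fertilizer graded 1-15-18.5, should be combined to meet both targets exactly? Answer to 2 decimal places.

4.46 kg product A, 0.51 kg product B

With a, b = kg per 100 m² of product A and product B:
K₂O: 0.185·a + 0.185·b = 0.92
P₂O₅: 0.05·a + 0.15·b = 0.3
Eliminate b: (row1) − 0.185/0.15·(row2) → 0.123333·a = 0.55, so a = 4.45946.
Then b = (0.3 − 0.05·4.45946) / 0.15 = 0.513514.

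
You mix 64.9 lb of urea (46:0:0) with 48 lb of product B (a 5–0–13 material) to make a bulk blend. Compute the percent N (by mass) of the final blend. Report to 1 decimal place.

28.6% N

Total mass = 64.9 + 48 = 112.9 lb.
N mass = 46%×64.9 + 5%×48 = 32.254 lb.
% N = 32.254 / 112.9 = 28.5686%.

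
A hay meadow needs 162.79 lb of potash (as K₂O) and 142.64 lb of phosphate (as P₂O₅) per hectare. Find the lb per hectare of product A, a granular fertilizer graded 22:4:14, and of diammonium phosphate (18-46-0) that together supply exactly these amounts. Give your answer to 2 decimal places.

With a, b = lb per hectare of product A and diammonium phosphate:
K₂O: 0.14·a + 0·b = 162.79
P₂O₅: 0.04·a + 0.46·b = 142.64
Solving simultaneously: a = 1162.786, b = 208.975.

1162.79 lb product A, 208.98 lb diammonium phosphate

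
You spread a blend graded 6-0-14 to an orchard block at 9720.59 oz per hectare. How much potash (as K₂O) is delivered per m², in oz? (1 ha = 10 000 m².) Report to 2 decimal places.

K₂O per hectare = 9720.59 × 14% = 1360.88 oz.
Convert to per m²: 1360.88 × 0.0001 = 0.136088 oz.

0.14 oz K₂O per sq m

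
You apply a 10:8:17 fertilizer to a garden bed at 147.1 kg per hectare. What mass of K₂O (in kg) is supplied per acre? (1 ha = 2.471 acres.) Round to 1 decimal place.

K₂O per hectare = 147.1 × 17% = 25.007 kg.
Convert to per acre: 25.007 × 0.404694 = 10.1202 kg.

10.1 kg K₂O per acre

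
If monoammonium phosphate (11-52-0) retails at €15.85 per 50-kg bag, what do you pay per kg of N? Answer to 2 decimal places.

€2.88 per kg N

N in bag = 50 × 11% = 5.5 kg.
Cost per kg N = €15.85 / 5.5 = €2.8818.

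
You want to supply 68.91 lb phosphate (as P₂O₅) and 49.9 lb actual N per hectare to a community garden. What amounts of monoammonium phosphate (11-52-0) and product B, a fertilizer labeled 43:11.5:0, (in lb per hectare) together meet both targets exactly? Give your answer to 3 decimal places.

Per-hectare balance (a = monoammonium phosphate, b = product B):
P₂O₅: 0.52·a + 0.115·b = 68.91
N: 0.11·a + 0.43·b = 49.9
Solving simultaneously: a = 113.2629, b = 87.0723.

113.263 lb monoammonium phosphate, 87.072 lb product B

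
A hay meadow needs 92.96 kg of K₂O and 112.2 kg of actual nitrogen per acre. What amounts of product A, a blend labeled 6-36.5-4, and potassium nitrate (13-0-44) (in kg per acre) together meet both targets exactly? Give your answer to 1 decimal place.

1758.6 kg product A, 51.4 kg potassium nitrate

With a, b = kg per acre of product A and potassium nitrate:
K₂O: 0.04·a + 0.44·b = 92.96
N: 0.06·a + 0.13·b = 112.2
From row1: a = (92.96 − 0.44·b) / 0.04.
Into row2: 0.06·(92.96 − 0.44·b)/0.04 + 0.13·b = 112.2 → b = 51.3962, a = 1758.64.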